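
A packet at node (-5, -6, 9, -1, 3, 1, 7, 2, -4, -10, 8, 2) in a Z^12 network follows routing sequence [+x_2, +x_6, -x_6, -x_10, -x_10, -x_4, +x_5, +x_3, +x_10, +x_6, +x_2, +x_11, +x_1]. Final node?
(-4, -4, 10, -2, 4, 2, 7, 2, -4, -11, 9, 2)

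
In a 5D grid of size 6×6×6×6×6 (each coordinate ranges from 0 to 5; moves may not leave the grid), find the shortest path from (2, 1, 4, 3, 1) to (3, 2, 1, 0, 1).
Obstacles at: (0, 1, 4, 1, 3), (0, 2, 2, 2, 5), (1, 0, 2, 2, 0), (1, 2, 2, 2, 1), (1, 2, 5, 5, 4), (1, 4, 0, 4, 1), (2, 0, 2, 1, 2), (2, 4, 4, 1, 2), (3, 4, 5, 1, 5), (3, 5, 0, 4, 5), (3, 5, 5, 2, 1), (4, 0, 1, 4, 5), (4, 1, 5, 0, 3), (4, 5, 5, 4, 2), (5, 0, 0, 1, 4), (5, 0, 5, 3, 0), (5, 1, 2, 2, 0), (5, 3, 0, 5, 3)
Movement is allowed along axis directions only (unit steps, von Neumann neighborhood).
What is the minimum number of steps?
8
(one shortest path: (2, 1, 4, 3, 1) → (3, 1, 4, 3, 1) → (3, 2, 4, 3, 1) → (3, 2, 3, 3, 1) → (3, 2, 2, 3, 1) → (3, 2, 1, 3, 1) → (3, 2, 1, 2, 1) → (3, 2, 1, 1, 1) → (3, 2, 1, 0, 1))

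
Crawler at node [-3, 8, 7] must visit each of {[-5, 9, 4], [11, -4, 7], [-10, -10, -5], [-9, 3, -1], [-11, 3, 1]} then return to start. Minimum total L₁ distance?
108
(one optimal route: (-3, 8, 7) → (-5, 9, 4) → (-11, 3, 1) → (-9, 3, -1) → (-10, -10, -5) → (11, -4, 7) → (-3, 8, 7))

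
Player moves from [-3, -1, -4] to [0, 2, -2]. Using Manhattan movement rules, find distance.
8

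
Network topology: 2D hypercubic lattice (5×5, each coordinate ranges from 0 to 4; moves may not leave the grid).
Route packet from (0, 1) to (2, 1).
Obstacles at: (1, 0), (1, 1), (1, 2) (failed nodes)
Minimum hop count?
6
(one shortest path: (0, 1) → (0, 2) → (0, 3) → (1, 3) → (2, 3) → (2, 2) → (2, 1))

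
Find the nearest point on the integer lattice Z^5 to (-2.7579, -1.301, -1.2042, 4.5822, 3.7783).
(-3, -1, -1, 5, 4)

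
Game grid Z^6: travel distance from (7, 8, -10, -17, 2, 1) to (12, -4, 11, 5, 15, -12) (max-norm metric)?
22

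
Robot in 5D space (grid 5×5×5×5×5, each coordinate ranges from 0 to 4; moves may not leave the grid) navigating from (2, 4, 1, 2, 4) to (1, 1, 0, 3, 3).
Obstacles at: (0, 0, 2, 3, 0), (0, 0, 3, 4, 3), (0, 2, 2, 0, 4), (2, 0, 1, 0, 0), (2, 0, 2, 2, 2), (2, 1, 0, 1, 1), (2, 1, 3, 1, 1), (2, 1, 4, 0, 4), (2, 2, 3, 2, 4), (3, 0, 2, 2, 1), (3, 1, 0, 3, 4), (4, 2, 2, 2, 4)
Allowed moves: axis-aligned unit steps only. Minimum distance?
7
(one shortest path: (2, 4, 1, 2, 4) → (1, 4, 1, 2, 4) → (1, 3, 1, 2, 4) → (1, 2, 1, 2, 4) → (1, 1, 1, 2, 4) → (1, 1, 0, 2, 4) → (1, 1, 0, 3, 4) → (1, 1, 0, 3, 3))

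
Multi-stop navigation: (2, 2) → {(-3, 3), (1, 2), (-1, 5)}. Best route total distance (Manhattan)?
10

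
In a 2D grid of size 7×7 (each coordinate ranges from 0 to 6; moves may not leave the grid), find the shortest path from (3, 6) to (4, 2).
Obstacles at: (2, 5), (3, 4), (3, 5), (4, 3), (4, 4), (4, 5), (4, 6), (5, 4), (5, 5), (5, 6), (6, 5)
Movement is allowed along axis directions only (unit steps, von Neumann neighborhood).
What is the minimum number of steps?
9
(one shortest path: (3, 6) → (2, 6) → (1, 6) → (1, 5) → (1, 4) → (2, 4) → (2, 3) → (3, 3) → (3, 2) → (4, 2))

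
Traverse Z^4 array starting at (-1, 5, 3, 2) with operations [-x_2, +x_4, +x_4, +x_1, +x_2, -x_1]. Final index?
(-1, 5, 3, 4)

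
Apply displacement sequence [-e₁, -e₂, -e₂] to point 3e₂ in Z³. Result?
(-1, 1, 0)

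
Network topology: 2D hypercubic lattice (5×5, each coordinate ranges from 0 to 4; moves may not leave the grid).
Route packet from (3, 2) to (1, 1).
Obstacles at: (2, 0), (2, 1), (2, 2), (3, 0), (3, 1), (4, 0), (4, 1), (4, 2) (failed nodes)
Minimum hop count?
5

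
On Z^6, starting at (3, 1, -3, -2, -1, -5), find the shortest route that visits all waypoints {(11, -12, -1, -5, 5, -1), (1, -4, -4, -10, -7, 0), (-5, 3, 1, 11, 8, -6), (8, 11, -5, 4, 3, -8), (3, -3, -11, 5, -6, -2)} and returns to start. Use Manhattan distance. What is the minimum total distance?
220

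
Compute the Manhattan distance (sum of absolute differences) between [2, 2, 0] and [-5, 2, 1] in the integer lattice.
8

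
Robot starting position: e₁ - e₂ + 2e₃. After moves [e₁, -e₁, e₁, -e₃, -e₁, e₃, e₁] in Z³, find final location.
(2, -1, 2)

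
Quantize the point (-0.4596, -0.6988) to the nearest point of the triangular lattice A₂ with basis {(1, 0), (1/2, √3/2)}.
(-0.5, -0.866)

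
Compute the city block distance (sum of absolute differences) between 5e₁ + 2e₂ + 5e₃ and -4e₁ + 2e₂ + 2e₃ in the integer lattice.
12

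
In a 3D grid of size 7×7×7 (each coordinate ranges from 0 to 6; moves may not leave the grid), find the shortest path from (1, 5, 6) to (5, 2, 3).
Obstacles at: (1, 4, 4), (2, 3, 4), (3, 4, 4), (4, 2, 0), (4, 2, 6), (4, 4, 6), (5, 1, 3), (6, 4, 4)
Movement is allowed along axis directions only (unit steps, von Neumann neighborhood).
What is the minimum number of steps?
10
(one shortest path: (1, 5, 6) → (2, 5, 6) → (3, 5, 6) → (4, 5, 6) → (5, 5, 6) → (5, 4, 6) → (5, 3, 6) → (5, 2, 6) → (5, 2, 5) → (5, 2, 4) → (5, 2, 3))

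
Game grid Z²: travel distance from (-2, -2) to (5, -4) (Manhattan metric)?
9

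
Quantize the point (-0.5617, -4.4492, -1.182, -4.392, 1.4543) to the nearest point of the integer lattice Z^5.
(-1, -4, -1, -4, 1)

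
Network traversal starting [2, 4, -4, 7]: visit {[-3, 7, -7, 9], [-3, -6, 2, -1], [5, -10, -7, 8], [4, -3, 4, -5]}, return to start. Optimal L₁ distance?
114
(one optimal route: (2, 4, -4, 7) → (-3, 7, -7, 9) → (-3, -6, 2, -1) → (4, -3, 4, -5) → (5, -10, -7, 8) → (2, 4, -4, 7))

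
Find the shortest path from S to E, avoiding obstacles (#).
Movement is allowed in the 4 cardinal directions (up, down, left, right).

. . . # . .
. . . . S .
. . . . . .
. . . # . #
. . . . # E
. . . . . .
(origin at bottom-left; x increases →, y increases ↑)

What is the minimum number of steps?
10
(one shortest path: (4, 4) → (3, 4) → (2, 4) → (2, 3) → (2, 2) → (2, 1) → (3, 1) → (3, 0) → (4, 0) → (5, 0) → (5, 1))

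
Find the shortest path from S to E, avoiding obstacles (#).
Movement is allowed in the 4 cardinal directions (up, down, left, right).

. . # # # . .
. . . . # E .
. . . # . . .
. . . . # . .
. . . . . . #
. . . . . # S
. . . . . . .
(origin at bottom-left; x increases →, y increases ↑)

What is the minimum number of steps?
9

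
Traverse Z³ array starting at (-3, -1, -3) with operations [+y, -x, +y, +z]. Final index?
(-4, 1, -2)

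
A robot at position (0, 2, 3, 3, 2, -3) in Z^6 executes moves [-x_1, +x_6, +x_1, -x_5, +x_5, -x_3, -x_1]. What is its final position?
(-1, 2, 2, 3, 2, -2)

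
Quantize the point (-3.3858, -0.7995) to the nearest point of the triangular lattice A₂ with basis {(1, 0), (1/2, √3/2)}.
(-3.5, -0.866)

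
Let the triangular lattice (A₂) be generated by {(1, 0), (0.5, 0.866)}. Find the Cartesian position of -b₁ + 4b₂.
(1, 3.464)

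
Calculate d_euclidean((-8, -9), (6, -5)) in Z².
14.5602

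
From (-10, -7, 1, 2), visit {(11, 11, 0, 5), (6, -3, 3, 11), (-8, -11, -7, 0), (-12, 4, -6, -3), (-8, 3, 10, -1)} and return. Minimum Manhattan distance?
164
(one optimal route: (-10, -7, 1, 2) → (6, -3, 3, 11) → (11, 11, 0, 5) → (-8, 3, 10, -1) → (-12, 4, -6, -3) → (-8, -11, -7, 0) → (-10, -7, 1, 2))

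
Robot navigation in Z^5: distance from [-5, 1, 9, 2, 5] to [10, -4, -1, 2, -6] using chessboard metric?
15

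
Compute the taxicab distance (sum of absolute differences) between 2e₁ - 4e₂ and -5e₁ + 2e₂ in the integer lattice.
13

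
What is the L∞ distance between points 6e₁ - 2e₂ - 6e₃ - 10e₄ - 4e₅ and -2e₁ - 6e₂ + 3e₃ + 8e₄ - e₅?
18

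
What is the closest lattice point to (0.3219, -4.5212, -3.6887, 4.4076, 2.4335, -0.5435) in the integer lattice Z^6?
(0, -5, -4, 4, 2, -1)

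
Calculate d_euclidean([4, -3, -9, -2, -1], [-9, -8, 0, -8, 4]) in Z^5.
18.3303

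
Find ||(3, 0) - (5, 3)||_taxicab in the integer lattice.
5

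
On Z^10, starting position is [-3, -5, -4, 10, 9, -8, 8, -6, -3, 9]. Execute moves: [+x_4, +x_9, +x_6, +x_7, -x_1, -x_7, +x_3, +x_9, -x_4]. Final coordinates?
(-4, -5, -3, 10, 9, -7, 8, -6, -1, 9)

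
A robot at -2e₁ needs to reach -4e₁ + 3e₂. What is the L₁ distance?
5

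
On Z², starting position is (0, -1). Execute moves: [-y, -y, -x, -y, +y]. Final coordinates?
(-1, -3)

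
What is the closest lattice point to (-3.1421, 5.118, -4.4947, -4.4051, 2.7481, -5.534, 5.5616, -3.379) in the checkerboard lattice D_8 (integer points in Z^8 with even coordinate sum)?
(-3, 5, -4, -4, 3, -6, 6, -3)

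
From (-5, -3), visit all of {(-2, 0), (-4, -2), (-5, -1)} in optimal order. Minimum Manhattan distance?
8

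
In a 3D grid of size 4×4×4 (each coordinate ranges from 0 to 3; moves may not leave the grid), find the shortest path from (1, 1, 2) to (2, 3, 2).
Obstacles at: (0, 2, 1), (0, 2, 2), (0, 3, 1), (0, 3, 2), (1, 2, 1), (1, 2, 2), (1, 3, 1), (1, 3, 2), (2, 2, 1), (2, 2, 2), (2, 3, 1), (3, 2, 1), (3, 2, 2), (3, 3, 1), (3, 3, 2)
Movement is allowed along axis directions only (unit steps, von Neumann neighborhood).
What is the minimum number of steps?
5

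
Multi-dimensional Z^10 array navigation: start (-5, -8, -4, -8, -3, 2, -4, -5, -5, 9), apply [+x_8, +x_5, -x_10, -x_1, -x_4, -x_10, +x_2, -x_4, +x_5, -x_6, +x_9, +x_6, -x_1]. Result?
(-7, -7, -4, -10, -1, 2, -4, -4, -4, 7)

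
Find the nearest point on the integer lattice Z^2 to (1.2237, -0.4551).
(1, 0)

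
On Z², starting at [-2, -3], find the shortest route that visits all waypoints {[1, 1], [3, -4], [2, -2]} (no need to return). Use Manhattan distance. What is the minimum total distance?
13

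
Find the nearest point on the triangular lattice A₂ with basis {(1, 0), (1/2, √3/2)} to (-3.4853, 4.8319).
(-3.5, 4.33)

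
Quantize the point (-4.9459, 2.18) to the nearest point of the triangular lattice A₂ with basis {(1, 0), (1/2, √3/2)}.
(-5, 1.732)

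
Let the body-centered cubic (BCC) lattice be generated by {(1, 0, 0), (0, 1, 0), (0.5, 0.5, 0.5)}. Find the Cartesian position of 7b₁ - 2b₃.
(6, -1, -1)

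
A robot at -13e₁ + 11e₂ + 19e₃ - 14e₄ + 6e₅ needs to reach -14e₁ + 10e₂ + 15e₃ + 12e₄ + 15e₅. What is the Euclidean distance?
27.8388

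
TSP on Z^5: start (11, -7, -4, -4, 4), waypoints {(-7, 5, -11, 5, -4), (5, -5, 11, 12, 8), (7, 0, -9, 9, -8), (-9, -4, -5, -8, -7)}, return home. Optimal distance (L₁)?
190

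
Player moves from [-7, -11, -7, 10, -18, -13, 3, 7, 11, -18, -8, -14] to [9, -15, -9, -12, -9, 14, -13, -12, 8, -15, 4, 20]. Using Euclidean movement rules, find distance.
59.203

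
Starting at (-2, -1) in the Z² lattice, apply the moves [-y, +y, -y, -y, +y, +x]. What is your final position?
(-1, -2)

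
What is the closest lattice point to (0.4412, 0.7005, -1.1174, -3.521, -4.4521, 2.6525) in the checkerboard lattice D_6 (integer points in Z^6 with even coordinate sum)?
(0, 1, -1, -3, -4, 3)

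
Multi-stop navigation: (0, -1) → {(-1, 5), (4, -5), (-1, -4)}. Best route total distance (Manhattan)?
22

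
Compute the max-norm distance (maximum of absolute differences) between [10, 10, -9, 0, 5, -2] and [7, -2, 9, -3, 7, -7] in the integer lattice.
18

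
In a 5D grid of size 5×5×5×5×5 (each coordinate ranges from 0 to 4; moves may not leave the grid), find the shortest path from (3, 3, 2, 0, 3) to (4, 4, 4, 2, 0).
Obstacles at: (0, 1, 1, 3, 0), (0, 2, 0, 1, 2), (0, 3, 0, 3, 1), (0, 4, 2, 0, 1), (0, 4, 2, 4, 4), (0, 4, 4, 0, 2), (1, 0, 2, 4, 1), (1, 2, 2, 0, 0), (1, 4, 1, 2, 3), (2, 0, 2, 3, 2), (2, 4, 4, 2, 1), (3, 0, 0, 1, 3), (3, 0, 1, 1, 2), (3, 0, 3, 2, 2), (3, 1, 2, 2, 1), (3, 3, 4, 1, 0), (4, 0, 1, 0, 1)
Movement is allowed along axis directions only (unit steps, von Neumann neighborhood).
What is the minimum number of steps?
9
(one shortest path: (3, 3, 2, 0, 3) → (4, 3, 2, 0, 3) → (4, 4, 2, 0, 3) → (4, 4, 3, 0, 3) → (4, 4, 4, 0, 3) → (4, 4, 4, 1, 3) → (4, 4, 4, 2, 3) → (4, 4, 4, 2, 2) → (4, 4, 4, 2, 1) → (4, 4, 4, 2, 0))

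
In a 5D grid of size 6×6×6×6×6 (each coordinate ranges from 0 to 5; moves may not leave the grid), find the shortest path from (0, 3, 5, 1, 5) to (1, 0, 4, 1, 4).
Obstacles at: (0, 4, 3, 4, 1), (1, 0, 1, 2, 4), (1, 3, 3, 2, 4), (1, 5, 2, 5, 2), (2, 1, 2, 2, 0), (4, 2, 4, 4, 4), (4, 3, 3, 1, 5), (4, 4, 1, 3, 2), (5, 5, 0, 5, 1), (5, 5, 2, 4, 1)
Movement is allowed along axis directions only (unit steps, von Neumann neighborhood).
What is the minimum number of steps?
6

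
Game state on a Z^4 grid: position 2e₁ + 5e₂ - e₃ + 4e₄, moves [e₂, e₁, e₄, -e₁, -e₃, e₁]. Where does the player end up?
(3, 6, -2, 5)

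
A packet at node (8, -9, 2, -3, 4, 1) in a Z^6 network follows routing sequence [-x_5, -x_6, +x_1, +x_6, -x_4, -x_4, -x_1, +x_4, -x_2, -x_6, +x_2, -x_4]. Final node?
(8, -9, 2, -5, 3, 0)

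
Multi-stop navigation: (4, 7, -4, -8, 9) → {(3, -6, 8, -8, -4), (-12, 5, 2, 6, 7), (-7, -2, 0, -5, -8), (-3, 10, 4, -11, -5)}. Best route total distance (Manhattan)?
134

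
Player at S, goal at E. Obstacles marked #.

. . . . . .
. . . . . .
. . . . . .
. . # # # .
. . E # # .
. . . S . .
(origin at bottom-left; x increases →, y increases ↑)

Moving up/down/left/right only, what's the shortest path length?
2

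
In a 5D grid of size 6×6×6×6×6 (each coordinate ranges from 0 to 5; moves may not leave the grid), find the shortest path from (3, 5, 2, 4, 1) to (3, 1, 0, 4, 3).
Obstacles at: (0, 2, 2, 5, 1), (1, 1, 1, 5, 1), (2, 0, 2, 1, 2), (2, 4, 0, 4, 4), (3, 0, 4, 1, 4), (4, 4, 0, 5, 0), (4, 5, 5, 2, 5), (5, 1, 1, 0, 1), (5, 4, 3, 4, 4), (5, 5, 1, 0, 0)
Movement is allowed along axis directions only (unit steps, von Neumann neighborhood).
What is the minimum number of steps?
8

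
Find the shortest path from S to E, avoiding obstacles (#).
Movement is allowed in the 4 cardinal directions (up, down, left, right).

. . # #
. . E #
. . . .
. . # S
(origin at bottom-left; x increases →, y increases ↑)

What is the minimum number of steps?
3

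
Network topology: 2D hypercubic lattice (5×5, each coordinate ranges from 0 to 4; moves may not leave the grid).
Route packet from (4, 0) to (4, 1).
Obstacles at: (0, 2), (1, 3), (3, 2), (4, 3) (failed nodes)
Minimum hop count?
1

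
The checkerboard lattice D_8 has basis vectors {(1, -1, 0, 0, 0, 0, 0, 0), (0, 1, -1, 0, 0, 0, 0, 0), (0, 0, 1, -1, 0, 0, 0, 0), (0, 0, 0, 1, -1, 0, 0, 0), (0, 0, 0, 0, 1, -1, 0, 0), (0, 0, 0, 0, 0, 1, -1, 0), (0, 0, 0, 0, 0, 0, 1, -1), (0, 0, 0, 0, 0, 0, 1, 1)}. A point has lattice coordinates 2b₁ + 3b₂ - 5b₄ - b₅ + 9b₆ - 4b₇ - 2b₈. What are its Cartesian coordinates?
(2, 1, -3, -5, 4, 10, -15, 2)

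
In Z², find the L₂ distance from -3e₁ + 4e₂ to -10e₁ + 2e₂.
7.28011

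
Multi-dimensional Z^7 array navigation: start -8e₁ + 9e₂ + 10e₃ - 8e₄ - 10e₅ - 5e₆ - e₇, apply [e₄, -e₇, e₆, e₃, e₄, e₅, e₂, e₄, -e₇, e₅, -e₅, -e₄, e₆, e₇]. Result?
(-8, 10, 11, -6, -9, -3, -2)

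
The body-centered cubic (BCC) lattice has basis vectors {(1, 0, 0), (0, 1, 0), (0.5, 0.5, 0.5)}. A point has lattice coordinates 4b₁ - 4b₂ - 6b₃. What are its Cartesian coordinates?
(1, -7, -3)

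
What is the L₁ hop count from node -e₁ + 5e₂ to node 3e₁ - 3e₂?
12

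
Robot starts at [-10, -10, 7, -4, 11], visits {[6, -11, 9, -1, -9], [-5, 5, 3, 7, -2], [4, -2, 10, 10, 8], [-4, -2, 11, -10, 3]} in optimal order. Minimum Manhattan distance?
146
(one optimal route: (-10, -10, 7, -4, 11) → (-4, -2, 11, -10, 3) → (-5, 5, 3, 7, -2) → (4, -2, 10, 10, 8) → (6, -11, 9, -1, -9))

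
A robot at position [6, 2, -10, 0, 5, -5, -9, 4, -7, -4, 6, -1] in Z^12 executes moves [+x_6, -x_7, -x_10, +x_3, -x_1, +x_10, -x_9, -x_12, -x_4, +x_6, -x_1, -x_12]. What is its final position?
(4, 2, -9, -1, 5, -3, -10, 4, -8, -4, 6, -3)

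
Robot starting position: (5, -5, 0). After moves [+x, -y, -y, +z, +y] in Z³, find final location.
(6, -6, 1)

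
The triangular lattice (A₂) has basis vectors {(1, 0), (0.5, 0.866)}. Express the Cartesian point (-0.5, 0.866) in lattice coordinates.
-b₁ + b₂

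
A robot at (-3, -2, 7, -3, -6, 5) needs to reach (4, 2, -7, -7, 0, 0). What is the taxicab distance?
40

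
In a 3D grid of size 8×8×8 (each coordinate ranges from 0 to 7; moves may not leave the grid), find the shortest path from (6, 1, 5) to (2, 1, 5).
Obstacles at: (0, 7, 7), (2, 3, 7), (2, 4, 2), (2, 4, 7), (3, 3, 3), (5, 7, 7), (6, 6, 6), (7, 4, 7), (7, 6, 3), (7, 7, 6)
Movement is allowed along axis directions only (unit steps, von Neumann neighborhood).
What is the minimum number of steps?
4
(one shortest path: (6, 1, 5) → (5, 1, 5) → (4, 1, 5) → (3, 1, 5) → (2, 1, 5))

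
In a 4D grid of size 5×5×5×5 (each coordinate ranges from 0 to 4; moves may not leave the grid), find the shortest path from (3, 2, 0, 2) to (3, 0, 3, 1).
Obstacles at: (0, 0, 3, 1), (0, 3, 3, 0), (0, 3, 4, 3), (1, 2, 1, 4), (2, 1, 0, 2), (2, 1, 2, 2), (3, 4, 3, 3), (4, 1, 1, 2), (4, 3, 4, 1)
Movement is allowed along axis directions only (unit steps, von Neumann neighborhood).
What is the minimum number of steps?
6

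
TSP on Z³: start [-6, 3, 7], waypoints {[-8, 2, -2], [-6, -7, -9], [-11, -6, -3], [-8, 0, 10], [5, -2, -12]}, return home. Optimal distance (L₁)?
100
(one optimal route: (-6, 3, 7) → (-8, 2, -2) → (-11, -6, -3) → (-6, -7, -9) → (5, -2, -12) → (-8, 0, 10) → (-6, 3, 7))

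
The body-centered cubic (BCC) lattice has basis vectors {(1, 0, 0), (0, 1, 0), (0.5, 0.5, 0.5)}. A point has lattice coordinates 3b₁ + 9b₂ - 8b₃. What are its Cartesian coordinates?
(-1, 5, -4)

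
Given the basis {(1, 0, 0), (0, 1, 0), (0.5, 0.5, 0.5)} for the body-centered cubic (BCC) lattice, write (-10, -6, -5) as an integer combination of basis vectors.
-5b₁ - b₂ - 10b₃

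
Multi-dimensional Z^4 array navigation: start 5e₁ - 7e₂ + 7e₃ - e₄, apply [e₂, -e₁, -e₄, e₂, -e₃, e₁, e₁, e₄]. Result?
(6, -5, 6, -1)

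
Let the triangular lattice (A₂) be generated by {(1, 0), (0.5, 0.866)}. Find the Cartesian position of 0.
(0, 0)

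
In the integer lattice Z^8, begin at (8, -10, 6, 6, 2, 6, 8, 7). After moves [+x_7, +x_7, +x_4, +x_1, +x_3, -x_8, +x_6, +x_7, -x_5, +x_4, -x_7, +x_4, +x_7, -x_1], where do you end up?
(8, -10, 7, 9, 1, 7, 11, 6)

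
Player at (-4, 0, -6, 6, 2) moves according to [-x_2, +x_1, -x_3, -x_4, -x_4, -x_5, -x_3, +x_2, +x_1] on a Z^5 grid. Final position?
(-2, 0, -8, 4, 1)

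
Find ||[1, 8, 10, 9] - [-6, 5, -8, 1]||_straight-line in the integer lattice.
21.1187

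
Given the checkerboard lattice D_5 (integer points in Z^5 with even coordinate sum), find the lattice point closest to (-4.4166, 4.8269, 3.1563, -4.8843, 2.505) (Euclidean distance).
(-4, 5, 3, -5, 3)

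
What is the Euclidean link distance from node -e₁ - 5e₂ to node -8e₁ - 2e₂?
7.61577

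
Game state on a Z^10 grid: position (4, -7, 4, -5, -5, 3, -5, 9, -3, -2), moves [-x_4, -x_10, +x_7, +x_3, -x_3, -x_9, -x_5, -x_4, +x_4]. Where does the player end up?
(4, -7, 4, -6, -6, 3, -4, 9, -4, -3)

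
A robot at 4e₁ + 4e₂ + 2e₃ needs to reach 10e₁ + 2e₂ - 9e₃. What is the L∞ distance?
11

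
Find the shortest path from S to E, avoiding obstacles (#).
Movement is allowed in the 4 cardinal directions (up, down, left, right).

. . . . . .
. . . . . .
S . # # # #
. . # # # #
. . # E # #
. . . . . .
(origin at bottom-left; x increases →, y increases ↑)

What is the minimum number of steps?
7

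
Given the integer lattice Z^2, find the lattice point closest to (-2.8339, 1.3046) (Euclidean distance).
(-3, 1)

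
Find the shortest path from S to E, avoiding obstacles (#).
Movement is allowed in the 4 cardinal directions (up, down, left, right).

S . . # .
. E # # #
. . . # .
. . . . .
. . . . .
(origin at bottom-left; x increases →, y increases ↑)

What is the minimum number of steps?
2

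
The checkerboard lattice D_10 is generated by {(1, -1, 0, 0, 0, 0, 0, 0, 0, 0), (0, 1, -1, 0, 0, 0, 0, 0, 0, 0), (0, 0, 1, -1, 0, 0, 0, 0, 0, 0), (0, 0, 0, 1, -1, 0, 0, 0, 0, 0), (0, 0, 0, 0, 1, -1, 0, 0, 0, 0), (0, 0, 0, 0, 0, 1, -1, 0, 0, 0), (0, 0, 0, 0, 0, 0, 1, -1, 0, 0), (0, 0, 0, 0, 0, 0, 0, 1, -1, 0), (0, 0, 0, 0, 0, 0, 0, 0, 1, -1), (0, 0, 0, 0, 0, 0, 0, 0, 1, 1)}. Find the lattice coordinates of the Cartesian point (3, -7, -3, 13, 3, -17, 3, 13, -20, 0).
3b₁ - 4b₂ - 7b₃ + 6b₄ + 9b₅ - 8b₆ - 5b₇ + 8b₈ - 6b₉ - 6b₁₀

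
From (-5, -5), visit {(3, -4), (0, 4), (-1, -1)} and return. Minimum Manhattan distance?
34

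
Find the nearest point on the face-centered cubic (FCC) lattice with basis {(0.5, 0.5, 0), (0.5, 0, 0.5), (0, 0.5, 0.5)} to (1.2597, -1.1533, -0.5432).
(1.5, -1, -0.5)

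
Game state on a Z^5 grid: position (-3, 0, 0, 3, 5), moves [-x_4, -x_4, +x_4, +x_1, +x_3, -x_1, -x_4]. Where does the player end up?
(-3, 0, 1, 1, 5)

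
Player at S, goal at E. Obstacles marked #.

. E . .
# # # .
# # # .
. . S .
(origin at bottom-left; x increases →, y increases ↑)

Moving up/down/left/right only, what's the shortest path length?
6
(one shortest path: (2, 0) → (3, 0) → (3, 1) → (3, 2) → (3, 3) → (2, 3) → (1, 3))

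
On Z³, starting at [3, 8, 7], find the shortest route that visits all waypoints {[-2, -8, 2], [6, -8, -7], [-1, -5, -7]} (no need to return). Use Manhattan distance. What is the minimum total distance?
49
(one optimal route: (3, 8, 7) → (-2, -8, 2) → (-1, -5, -7) → (6, -8, -7))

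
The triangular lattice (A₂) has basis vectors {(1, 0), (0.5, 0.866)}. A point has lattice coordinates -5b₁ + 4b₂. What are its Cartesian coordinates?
(-3, 3.464)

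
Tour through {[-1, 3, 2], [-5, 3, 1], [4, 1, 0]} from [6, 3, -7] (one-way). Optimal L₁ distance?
25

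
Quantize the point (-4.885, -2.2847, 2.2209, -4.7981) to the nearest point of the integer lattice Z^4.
(-5, -2, 2, -5)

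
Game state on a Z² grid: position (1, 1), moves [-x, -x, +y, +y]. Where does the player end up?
(-1, 3)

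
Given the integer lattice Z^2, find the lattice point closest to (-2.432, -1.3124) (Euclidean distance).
(-2, -1)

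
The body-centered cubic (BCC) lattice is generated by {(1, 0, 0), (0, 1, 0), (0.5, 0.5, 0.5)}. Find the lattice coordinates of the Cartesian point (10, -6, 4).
6b₁ - 10b₂ + 8b₃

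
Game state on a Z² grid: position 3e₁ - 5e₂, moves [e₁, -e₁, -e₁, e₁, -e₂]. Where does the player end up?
(3, -6)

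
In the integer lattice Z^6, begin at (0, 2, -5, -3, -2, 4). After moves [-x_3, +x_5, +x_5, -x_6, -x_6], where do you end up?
(0, 2, -6, -3, 0, 2)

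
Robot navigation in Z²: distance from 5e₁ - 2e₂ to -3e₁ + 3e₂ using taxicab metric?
13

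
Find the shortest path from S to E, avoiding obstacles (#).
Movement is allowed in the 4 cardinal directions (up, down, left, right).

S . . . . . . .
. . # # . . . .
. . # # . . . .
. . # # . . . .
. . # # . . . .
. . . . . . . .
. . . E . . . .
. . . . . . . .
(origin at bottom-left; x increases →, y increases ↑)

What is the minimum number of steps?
9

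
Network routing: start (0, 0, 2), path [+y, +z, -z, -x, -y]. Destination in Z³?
(-1, 0, 2)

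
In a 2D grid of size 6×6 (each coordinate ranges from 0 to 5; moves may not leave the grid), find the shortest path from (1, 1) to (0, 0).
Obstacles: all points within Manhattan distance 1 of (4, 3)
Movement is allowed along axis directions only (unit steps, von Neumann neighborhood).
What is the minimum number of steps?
2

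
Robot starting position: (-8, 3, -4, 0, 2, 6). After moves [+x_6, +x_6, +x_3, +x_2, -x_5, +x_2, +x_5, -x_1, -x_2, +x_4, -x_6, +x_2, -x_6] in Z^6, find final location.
(-9, 5, -3, 1, 2, 6)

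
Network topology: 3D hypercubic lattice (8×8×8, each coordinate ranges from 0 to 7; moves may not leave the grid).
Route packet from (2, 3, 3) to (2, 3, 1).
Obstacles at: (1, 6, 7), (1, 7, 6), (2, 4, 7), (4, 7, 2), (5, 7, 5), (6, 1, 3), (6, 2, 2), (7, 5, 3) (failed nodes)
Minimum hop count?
2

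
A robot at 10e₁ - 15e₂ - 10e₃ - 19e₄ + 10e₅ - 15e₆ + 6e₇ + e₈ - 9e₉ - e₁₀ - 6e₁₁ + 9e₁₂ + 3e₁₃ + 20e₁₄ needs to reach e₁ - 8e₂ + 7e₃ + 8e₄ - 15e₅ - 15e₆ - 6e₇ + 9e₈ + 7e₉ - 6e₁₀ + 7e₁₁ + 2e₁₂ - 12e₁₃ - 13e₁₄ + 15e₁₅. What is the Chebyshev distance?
33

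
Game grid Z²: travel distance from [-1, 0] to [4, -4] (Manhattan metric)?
9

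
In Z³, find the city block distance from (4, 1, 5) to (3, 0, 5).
2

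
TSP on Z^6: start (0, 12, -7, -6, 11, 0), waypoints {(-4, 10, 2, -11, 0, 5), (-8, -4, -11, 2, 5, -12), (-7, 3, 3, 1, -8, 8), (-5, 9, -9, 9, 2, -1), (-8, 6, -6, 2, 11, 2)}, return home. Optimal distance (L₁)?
216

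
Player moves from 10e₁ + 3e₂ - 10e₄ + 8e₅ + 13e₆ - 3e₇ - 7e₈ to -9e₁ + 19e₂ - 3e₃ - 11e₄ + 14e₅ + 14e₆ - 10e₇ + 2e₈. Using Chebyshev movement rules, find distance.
19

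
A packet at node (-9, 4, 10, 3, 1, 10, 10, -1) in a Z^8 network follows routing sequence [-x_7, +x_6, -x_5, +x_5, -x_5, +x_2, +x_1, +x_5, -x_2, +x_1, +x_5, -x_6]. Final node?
(-7, 4, 10, 3, 2, 10, 9, -1)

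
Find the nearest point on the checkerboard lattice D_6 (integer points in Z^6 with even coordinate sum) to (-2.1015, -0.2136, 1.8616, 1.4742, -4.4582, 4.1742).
(-2, 0, 2, 2, -4, 4)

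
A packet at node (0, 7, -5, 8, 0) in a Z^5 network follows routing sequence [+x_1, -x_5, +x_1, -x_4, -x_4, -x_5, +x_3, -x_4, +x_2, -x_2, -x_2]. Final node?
(2, 6, -4, 5, -2)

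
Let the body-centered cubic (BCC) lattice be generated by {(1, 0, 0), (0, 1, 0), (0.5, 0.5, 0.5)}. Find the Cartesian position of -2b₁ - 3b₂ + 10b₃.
(3, 2, 5)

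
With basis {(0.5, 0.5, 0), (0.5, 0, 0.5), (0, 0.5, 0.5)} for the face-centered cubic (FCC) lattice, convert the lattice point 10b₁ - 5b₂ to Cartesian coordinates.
(2.5, 5, -2.5)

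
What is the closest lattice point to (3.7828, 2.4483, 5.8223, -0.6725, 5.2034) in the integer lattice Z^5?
(4, 2, 6, -1, 5)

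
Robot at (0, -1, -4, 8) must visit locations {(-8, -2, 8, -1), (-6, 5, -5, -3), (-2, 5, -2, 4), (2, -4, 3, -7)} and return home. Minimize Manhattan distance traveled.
102
(one optimal route: (0, -1, -4, 8) → (-2, 5, -2, 4) → (-6, 5, -5, -3) → (-8, -2, 8, -1) → (2, -4, 3, -7) → (0, -1, -4, 8))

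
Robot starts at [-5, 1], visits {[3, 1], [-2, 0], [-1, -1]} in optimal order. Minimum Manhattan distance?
12
(one optimal route: (-5, 1) → (-2, 0) → (-1, -1) → (3, 1))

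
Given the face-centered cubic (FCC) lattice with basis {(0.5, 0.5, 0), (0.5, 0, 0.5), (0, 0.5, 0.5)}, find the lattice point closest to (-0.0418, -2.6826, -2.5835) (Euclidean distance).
(0, -2.5, -2.5)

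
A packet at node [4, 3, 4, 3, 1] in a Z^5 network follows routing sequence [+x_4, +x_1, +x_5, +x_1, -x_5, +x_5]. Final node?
(6, 3, 4, 4, 2)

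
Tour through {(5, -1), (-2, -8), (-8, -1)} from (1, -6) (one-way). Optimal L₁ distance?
31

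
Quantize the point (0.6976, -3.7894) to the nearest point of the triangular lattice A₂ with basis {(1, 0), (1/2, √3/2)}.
(1, -3.464)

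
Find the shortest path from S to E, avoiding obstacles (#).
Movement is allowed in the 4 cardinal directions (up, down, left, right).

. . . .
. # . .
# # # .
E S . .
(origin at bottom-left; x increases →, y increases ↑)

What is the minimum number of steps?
1
(one shortest path: (1, 0) → (0, 0))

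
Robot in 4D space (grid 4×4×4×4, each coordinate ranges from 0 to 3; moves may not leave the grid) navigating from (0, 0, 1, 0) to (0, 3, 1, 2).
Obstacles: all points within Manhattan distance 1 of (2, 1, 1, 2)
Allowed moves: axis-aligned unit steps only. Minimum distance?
5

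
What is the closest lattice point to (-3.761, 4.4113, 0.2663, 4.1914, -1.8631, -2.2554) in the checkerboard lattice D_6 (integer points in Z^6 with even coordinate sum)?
(-4, 4, 0, 4, -2, -2)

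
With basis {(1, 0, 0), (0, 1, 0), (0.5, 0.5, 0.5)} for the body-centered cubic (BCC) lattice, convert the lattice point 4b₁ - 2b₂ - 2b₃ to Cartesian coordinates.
(3, -3, -1)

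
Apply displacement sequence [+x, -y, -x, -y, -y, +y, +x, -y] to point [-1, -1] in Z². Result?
(0, -4)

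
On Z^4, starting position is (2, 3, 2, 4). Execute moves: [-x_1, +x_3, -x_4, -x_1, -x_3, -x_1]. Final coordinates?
(-1, 3, 2, 3)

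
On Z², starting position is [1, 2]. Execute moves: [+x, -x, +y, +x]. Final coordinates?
(2, 3)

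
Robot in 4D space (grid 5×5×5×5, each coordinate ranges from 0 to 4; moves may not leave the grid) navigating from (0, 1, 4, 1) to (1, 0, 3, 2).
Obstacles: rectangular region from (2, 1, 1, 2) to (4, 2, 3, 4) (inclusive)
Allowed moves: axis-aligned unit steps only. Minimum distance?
4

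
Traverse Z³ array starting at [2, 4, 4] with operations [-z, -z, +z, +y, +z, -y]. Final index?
(2, 4, 4)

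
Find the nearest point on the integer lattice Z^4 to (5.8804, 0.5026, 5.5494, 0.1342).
(6, 1, 6, 0)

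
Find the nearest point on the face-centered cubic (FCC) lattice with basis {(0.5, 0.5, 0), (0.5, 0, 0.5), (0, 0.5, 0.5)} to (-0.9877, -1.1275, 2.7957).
(-1, -1, 3)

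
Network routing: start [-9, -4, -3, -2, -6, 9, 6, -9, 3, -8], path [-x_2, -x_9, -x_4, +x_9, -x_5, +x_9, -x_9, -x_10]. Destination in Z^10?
(-9, -5, -3, -3, -7, 9, 6, -9, 3, -9)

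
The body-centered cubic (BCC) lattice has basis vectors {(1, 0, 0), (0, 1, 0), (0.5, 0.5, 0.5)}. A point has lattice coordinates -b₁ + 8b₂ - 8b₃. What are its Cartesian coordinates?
(-5, 4, -4)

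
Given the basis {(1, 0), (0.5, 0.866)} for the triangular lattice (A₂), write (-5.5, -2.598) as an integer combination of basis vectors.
-4b₁ - 3b₂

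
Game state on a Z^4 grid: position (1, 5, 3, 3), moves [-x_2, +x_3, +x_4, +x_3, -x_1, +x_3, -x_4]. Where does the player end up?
(0, 4, 6, 3)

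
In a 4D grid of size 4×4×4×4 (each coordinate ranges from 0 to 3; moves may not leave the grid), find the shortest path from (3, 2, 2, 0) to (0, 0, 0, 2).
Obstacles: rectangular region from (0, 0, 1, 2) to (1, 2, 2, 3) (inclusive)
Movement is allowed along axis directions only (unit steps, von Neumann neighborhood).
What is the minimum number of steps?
9
(one shortest path: (3, 2, 2, 0) → (2, 2, 2, 0) → (1, 2, 2, 0) → (0, 2, 2, 0) → (0, 1, 2, 0) → (0, 0, 2, 0) → (0, 0, 1, 0) → (0, 0, 0, 0) → (0, 0, 0, 1) → (0, 0, 0, 2))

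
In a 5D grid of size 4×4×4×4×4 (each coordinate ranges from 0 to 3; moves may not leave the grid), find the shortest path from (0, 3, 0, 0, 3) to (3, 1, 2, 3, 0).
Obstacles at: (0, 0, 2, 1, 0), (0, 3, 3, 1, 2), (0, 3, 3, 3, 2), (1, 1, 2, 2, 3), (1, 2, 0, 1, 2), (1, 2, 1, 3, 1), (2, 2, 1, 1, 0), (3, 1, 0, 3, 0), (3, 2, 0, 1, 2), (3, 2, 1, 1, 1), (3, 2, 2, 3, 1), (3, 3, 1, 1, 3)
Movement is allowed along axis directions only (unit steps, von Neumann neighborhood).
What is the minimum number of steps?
13
(one shortest path: (0, 3, 0, 0, 3) → (1, 3, 0, 0, 3) → (2, 3, 0, 0, 3) → (3, 3, 0, 0, 3) → (3, 2, 0, 0, 3) → (3, 1, 0, 0, 3) → (3, 1, 1, 0, 3) → (3, 1, 2, 0, 3) → (3, 1, 2, 1, 3) → (3, 1, 2, 2, 3) → (3, 1, 2, 3, 3) → (3, 1, 2, 3, 2) → (3, 1, 2, 3, 1) → (3, 1, 2, 3, 0))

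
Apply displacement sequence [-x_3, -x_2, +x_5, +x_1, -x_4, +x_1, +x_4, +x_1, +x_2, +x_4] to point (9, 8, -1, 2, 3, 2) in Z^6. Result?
(12, 8, -2, 3, 4, 2)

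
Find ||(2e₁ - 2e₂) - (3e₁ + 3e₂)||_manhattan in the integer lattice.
6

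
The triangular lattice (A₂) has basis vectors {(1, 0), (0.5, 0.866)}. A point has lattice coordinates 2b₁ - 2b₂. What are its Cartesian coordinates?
(1, -1.732)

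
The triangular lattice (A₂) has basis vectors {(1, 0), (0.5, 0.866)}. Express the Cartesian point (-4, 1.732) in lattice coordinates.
-5b₁ + 2b₂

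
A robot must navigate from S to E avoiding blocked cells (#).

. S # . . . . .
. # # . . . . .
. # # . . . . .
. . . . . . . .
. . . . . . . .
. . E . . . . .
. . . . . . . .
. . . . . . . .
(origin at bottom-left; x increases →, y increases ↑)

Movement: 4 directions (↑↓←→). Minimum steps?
8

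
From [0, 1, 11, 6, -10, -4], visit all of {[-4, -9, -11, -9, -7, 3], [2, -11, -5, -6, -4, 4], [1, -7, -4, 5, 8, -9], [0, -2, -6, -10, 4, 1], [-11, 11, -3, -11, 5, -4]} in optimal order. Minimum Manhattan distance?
175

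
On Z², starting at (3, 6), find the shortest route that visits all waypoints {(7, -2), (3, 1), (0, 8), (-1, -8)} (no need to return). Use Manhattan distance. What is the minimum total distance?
36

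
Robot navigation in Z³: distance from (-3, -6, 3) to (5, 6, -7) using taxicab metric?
30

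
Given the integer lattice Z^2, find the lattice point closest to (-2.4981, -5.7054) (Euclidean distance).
(-2, -6)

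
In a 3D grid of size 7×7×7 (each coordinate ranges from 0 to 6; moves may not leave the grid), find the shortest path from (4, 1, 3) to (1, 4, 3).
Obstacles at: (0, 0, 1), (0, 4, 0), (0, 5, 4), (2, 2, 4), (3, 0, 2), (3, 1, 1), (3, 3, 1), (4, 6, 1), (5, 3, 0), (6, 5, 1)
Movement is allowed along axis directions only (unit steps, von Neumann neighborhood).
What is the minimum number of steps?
6
(one shortest path: (4, 1, 3) → (3, 1, 3) → (2, 1, 3) → (1, 1, 3) → (1, 2, 3) → (1, 3, 3) → (1, 4, 3))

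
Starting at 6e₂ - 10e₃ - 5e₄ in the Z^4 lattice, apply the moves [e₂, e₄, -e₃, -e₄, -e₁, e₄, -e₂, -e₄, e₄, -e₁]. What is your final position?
(-2, 6, -11, -4)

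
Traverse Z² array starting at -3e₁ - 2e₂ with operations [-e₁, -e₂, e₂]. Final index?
(-4, -2)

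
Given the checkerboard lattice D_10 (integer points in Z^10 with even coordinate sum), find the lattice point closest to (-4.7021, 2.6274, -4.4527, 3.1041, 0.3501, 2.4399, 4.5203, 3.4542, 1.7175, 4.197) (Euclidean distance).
(-5, 3, -4, 3, 0, 2, 4, 3, 2, 4)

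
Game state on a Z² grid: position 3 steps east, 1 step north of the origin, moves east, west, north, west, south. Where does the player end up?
(2, 1)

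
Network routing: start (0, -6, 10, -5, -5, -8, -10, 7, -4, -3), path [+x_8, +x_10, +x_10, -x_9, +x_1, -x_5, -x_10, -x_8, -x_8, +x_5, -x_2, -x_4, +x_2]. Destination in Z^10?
(1, -6, 10, -6, -5, -8, -10, 6, -5, -2)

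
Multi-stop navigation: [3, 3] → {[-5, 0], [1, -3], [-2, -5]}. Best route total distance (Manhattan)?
21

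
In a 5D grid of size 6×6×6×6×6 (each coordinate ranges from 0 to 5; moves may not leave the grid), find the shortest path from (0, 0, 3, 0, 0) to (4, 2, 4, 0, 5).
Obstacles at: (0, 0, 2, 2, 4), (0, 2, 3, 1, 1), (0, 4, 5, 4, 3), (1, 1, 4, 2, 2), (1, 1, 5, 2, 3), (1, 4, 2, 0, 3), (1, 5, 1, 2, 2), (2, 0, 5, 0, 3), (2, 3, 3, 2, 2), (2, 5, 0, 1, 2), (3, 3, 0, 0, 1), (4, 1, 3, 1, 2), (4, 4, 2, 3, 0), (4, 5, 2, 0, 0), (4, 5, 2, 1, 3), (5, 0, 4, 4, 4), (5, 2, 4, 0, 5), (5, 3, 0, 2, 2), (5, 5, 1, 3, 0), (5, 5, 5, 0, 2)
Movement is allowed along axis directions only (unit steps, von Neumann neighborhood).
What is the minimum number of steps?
12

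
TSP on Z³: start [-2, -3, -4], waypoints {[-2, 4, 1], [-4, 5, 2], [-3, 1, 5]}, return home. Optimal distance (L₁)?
38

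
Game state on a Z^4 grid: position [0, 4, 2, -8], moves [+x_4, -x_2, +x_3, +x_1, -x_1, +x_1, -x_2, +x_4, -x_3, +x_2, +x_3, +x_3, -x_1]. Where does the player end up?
(0, 3, 4, -6)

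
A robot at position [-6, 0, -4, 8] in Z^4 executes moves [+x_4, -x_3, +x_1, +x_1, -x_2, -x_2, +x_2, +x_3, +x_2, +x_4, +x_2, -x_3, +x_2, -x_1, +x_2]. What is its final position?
(-5, 3, -5, 10)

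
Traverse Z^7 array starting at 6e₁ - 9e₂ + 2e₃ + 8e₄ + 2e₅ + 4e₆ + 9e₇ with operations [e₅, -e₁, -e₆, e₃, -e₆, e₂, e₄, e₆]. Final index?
(5, -8, 3, 9, 3, 3, 9)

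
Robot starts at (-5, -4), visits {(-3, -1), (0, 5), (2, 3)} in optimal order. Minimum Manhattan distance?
18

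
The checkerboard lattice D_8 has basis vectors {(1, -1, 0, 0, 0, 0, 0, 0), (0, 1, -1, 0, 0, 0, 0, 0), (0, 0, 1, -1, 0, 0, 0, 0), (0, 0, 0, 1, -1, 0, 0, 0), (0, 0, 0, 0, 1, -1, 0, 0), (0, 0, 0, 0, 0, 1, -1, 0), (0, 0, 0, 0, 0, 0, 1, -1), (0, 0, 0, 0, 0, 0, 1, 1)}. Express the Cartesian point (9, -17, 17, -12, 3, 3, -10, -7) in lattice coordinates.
9b₁ - 8b₂ + 9b₃ - 3b₄ + 3b₆ - 7b₈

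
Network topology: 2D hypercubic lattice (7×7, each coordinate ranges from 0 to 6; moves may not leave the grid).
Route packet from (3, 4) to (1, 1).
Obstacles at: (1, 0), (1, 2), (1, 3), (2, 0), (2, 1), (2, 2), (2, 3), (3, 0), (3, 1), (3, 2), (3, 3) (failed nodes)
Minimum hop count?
7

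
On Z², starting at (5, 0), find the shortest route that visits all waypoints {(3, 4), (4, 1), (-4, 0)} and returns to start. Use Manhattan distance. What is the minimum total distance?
26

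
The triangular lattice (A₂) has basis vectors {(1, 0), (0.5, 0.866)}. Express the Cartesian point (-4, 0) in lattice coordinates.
-4b₁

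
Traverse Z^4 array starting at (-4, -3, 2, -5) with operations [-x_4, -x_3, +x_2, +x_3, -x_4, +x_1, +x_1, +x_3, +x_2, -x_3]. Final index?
(-2, -1, 2, -7)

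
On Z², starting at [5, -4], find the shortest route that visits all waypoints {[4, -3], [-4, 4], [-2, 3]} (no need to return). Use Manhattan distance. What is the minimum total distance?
17
(one optimal route: (5, -4) → (4, -3) → (-2, 3) → (-4, 4))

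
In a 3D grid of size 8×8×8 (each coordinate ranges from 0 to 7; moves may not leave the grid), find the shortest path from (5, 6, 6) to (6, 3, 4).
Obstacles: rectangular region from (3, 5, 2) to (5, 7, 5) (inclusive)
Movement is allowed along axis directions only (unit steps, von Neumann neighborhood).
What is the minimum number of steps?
6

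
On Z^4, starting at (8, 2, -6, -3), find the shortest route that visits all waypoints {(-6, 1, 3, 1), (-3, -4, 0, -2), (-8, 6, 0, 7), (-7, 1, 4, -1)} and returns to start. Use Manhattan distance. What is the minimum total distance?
94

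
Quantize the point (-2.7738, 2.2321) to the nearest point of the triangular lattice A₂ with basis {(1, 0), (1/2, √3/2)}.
(-2.5, 2.598)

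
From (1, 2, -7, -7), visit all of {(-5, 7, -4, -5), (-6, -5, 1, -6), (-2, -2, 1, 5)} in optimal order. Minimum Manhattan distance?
53
(one optimal route: (1, 2, -7, -7) → (-5, 7, -4, -5) → (-6, -5, 1, -6) → (-2, -2, 1, 5))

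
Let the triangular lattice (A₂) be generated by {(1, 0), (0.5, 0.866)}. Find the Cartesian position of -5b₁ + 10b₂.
(0, 8.66)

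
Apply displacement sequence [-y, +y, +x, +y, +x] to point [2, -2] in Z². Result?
(4, -1)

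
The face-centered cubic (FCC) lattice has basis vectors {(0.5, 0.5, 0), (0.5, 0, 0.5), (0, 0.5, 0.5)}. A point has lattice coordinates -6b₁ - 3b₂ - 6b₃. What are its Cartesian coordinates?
(-4.5, -6, -4.5)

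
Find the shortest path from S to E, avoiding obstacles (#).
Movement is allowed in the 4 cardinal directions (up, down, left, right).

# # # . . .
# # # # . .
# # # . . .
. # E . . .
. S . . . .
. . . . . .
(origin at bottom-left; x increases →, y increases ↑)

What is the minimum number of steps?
2
(one shortest path: (1, 1) → (2, 1) → (2, 2))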